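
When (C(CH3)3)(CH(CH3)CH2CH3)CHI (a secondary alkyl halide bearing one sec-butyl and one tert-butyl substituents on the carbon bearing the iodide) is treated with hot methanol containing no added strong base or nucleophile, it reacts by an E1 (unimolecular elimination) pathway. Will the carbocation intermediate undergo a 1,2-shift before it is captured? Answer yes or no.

The first-formed carbocation is secondary.
The adjacent sec-butyl carbon already bears 2 other carbon substituents and has a hydrogen to migrate; after a 1,2-hydride shift from that carbon the positive charge sits on a tertiary centre.
Tertiary is more stable than secondary, so the shift occurs.

yes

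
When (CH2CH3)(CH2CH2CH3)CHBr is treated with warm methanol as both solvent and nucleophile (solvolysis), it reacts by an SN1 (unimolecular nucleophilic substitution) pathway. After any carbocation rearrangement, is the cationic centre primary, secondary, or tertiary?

Step 1: Ionisation: the C–Br σ-bond cleaves heterolytically; both bonding electrons depart with Br⁻, leaving a secondary carbocation at the α-carbon.
No single 1,2-shift to an adjacent carbon would give a more-substituted cation, so no rearrangement occurs.

secondary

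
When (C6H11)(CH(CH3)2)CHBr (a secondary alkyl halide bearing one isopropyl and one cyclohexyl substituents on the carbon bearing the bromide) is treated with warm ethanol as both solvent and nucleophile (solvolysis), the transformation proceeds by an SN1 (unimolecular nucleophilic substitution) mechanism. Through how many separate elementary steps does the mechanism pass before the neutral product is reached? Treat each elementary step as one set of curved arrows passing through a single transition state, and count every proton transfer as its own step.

Step 1: Ionisation: the C–Br σ-bond cleaves heterolytically; both bonding electrons depart with Br⁻, leaving a secondary carbocation at the α-carbon.
Step 2: A hydride (H with its bonding pair) migrates from the adjacent isopropyl carbon to the cationic centre — a 1,2-hydride shift — upgrading the secondary cation to a tertiary one.
Step 3: CH3CH2OH donates an oxygen lone pair into the empty p orbital of the cation, giving a protonated ether (an oxonium ion).
Step 4: A second solvent molecule removes the proton on oxygen, giving the neutral ether product.
Total: 4 elementary steps.

4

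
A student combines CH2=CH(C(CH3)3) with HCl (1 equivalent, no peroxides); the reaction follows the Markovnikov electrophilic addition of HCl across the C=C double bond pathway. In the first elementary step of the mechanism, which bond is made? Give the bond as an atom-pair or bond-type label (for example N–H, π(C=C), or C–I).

C–H

Step 1: Electrophilic addition begins with the π(C=C) electrons forming a bond to the proton of HCl. Following Markovnikov's rule, the resulting cation is secondary. The H–Cl bond breaks heterolytically, releasing Cl⁻.
The bond formed in this step is the C–H bond.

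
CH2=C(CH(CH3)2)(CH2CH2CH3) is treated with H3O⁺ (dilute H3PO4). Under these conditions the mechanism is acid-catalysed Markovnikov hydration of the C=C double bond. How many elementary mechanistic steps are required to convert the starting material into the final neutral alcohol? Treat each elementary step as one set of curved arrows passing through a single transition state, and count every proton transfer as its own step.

3

Step 1: The π electrons of the C=C bond attack a proton of H3O⁺; Markovnikov addition places the new C–H on the less-substituted alkene carbon, so the positive charge ends up on the more-substituted carbon — a tertiary carbocation. H2O is released.
(No 1,2-shift: no single shift to an adjacent carbon would give a more stable cation.)
Step 2: Water acts as the nucleophile: an oxygen lone pair bonds to the cationic carbon, giving an oxonium-ion intermediate.
Step 3: Deprotonation of the oxonium ion by a water molecule delivers the neutral alcohol and regenerates the acid catalyst.
Total: 3 elementary steps.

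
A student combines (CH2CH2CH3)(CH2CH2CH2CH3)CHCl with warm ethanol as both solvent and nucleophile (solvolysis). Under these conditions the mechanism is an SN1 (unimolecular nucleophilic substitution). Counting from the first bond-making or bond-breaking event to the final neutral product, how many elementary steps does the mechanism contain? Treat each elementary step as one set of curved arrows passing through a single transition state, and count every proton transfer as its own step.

Step 1: Unassisted departure of Cl⁻ (taking the C–Cl bonding pair) generates a secondary carbocation.
(No 1,2-shift: no single shift to an adjacent carbon would give a more stable cation.)
Step 2: CH3CH2OH donates an oxygen lone pair into the empty p orbital of the cation, giving a protonated ether (an oxonium ion).
Step 3: Proton transfer from the O–H of the oxonium ion to a solvent molecule delivers the neutral ether.
Total: 3 elementary steps.

3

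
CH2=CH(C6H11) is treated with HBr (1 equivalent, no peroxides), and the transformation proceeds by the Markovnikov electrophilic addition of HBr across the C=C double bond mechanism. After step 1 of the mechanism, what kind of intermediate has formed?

Step 1: Protonation of the alkene by HBr: the π bond acts as the nucleophile and picks up H⁺, giving the more stable (Markovnikov) secondary carbocation. The H–Br bond breaks heterolytically, releasing Br⁻.
After step 1 the species present is a secondary carbocation.

secondary carbocation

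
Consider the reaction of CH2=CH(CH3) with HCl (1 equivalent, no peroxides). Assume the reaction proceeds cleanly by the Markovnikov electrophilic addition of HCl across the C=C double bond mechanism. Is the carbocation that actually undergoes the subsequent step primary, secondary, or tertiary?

Step 1: Protonation of the alkene by HCl: the π bond acts as the nucleophile and picks up H⁺, giving the more stable (Markovnikov) secondary carbocation. The H–Cl bond breaks heterolytically, releasing Cl⁻.
No single 1,2-shift to an adjacent carbon would give a more-substituted cation, so no rearrangement occurs.

secondary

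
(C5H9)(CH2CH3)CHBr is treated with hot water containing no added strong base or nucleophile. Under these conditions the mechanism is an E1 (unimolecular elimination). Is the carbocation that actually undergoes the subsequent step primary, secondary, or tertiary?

tertiary

Step 1: Unassisted departure of Br⁻ (taking the C–Br bonding pair) generates a secondary carbocation.
Step 2: A hydride (H with its bonding pair) migrates from the adjacent cyclopentyl carbon to the cationic centre — a 1,2-hydride shift — upgrading the secondary cation to a tertiary one.
The cation rearranges from secondary to tertiary via a 1,2-hydride shift from the adjacent cyclopentyl carbon; the tertiary cation is what reacts next.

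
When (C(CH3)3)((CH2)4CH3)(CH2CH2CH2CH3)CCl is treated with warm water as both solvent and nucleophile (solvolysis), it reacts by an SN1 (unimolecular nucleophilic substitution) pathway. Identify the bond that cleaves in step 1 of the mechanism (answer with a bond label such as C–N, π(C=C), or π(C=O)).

C–Cl

Step 1: The C–Cl bond breaks with both electrons going to the chloride; Cl⁻ leaves and a tertiary carbocation remains.
The bond broken in this step is the C–Cl bond.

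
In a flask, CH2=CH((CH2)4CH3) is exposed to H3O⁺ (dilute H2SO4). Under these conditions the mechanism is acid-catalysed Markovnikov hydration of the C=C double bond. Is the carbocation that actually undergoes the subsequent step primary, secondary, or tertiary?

Step 1: Electrophilic addition begins with the π(C=C) electrons forming a bond to the proton of H3O⁺. Following Markovnikov's rule, the resulting cation is secondary. H2O is released.
No single 1,2-shift to an adjacent carbon would give a more-substituted cation, so no rearrangement occurs.

secondary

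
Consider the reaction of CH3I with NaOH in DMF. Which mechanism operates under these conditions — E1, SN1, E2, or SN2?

Conditions: a methyl substrate with a strong nucleophile in the polar aprotic solvent DMF.
These conditions are the textbook signature of the SN2 pathway.
An unhindered substrate with a strong nucleophile in a polar aprotic solvent favours one-step backside displacement.

SN2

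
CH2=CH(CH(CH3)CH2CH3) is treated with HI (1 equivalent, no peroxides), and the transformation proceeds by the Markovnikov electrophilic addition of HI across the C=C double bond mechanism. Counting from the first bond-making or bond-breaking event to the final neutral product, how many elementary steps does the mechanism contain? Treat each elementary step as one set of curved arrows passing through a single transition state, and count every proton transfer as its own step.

Step 1: Protonation of the alkene by HI: the π bond acts as the nucleophile and picks up H⁺, giving the more stable (Markovnikov) secondary carbocation. The H–I bond breaks heterolytically, releasing I⁻.
Step 2: Carbocation rearrangement: a 1,2-hydride shift from the adjacent sec-butyl carbon converts the initially-formed secondary cation into the more stable tertiary cation.
Step 3: Nucleophilic attack by I⁻ on the carbocation completes the addition, giving R–I.
Total: 3 elementary steps.

3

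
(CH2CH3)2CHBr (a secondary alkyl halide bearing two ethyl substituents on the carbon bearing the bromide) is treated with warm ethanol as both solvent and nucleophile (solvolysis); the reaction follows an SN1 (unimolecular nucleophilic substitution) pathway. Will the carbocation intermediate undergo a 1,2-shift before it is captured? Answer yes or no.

The first-formed carbocation is secondary.
No single 1,2-shift to an adjacent carbon would produce a more-substituted cation than the one already present, so no rearrangement occurs.

no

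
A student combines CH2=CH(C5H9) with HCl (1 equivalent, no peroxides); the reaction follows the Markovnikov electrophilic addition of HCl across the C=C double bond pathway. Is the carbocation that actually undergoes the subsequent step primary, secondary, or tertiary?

tertiary

Step 1: Protonation of the alkene by HCl: the π bond acts as the nucleophile and picks up H⁺, giving the more stable (Markovnikov) secondary carbocation. The H–Cl bond breaks heterolytically, releasing Cl⁻.
Step 2: A 1,2-hydride shift from the adjacent cyclopentyl carbon moves the positive charge from the secondary centre to an adjacent carbon, generating a more stable tertiary carbocation.
The cation rearranges from secondary to tertiary via a 1,2-hydride shift from the adjacent cyclopentyl carbon; the tertiary cation is what reacts next.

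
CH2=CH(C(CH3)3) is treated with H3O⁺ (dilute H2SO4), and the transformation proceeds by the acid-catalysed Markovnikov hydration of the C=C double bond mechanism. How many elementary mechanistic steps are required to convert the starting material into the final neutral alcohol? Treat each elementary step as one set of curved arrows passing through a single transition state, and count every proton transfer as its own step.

4

Step 1: The π electrons of the C=C bond attack a proton of H3O⁺; Markovnikov addition places the new C–H on the less-substituted alkene carbon, so the positive charge ends up on the more-substituted carbon — a secondary carbocation. H2O is released.
Step 2: A methyl group with its bonding pair migrates from the adjacent tert-butyl carbon to the cationic centre — a 1,2-methyl shift — upgrading the secondary cation to a tertiary one.
Step 3: Water acts as the nucleophile: an oxygen lone pair bonds to the cationic carbon, giving an oxonium-ion intermediate.
Step 4: H2O removes a proton from the oxonium oxygen, regenerating H3O⁺ and giving the neutral alcohol.
Total: 4 elementary steps.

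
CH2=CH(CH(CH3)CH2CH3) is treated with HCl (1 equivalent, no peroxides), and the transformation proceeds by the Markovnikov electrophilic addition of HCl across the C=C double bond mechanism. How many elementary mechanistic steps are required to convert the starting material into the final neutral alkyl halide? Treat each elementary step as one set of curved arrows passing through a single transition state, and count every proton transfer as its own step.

3

Step 1: The π electrons of the C=C bond attack a proton of HCl; Markovnikov addition places the new C–H on the less-substituted alkene carbon, so the positive charge ends up on the more-substituted carbon — a secondary carbocation. The H–Cl bond breaks heterolytically, releasing Cl⁻.
Step 2: Carbocation rearrangement: a 1,2-hydride shift from the adjacent sec-butyl carbon converts the initially-formed secondary cation into the more stable tertiary cation.
Step 3: Cl⁻ captures the cation: a lone pair on Cl⁻ fills the empty p orbital, producing the alkyl halide product.
Total: 3 elementary steps.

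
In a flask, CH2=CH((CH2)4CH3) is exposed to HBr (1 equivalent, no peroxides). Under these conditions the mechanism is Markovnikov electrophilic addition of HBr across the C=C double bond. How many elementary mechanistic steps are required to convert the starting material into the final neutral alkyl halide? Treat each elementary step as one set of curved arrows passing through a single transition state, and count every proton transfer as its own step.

Step 1: Electrophilic addition begins with the π(C=C) electrons forming a bond to the proton of HBr. Following Markovnikov's rule, the resulting cation is secondary. The H–Br bond breaks heterolytically, releasing Br⁻.
(No 1,2-shift: no single shift to an adjacent carbon would give a more stable cation.)
Step 2: The Br⁻ anion donates a lone pair to the carbocation, forming the new C–Br σ-bond and giving the neutral alkyl halide.
Total: 2 elementary steps.

2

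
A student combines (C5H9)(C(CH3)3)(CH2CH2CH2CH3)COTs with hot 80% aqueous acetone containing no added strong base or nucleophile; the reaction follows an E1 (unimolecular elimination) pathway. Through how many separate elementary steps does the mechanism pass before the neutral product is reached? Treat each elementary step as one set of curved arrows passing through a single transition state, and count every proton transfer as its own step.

Step 1: Unassisted departure of TsO⁻ (taking the C–O bonding pair) generates a tertiary carbocation.
(No 1,2-shift: no single shift to an adjacent carbon would give a more stable cation.)
Step 2: A weak base (a water molecule from the solvent) removes a proton from a carbon adjacent to the cationic centre; the electrons of that C–H bond become the new π(C=C) bond, giving the alkene.
Total: 2 elementary steps.

2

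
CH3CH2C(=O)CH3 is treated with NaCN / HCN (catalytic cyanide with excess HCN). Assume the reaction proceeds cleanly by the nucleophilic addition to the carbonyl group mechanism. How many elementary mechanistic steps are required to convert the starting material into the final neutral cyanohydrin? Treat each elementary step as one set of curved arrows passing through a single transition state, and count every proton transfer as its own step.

2

Step 1: CN⁻ attacks the sp² carbonyl carbon; the C=O π bond breaks and the electrons end up as a lone pair on the alkoxide oxygen of the tetrahedral intermediate.
Step 2: The alkoxide oxygen removes a proton from HCN present in the mixture, giving a cyanohydrin and regenerating CN⁻.
Total: 2 elementary steps.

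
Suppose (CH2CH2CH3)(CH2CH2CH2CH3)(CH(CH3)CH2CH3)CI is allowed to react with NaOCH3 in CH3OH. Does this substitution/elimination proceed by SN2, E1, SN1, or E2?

E2

Conditions: a strong base with a tertiary substrate bearing a β-hydrogen.
These conditions are the textbook signature of the E2 pathway.
A strong (often hindered) base removes a β-H in concert with loss of the leaving group — bimolecular elimination.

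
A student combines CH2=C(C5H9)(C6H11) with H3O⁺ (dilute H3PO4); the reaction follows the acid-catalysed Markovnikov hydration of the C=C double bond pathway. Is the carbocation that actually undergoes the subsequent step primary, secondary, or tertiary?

Step 1: Electrophilic addition begins with the π(C=C) electrons forming a bond to the proton of H3O⁺. Following Markovnikov's rule, the resulting cation is tertiary. H2O is released.
No single 1,2-shift to an adjacent carbon would give a more-substituted cation, so no rearrangement occurs.

tertiary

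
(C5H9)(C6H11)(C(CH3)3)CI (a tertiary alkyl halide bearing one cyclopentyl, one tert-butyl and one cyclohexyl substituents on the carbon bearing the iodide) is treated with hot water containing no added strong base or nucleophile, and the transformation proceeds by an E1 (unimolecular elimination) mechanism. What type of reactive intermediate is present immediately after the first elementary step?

Step 1: Ionisation: the C–I σ-bond cleaves heterolytically; both bonding electrons depart with I⁻, leaving a tertiary carbocation at the α-carbon.
After step 1 the species present is a tertiary carbocation.

tertiary carbocation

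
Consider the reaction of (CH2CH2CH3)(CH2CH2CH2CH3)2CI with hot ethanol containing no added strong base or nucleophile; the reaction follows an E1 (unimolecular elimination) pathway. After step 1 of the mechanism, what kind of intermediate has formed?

tertiary carbocation

Step 1: The C–I bond breaks with both electrons going to the iodide; I⁻ leaves and a tertiary carbocation remains.
After step 1 the species present is a tertiary carbocation.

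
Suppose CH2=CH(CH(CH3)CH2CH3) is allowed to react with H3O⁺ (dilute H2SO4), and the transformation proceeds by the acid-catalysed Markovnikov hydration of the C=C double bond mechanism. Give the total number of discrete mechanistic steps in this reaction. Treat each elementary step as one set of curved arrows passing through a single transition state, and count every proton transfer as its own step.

Step 1: Protonation of the alkene by H3O⁺: the π bond acts as the nucleophile and picks up H⁺, giving the more stable (Markovnikov) secondary carbocation. H2O is released.
Step 2: A 1,2-hydride shift from the adjacent sec-butyl carbon moves the positive charge from the secondary centre to an adjacent carbon, generating a more stable tertiary carbocation.
Step 3: A lone pair on the oxygen of H2O attacks the carbocation, forming a C–O bond and an oxonium ion (a protonated alcohol).
Step 4: Deprotonation of the oxonium ion by a water molecule delivers the neutral alcohol and regenerates the acid catalyst.
Total: 4 elementary steps.

4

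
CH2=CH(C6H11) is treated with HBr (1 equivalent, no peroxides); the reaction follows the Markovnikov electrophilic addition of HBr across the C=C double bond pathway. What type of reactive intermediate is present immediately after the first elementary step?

secondary carbocation

Step 1: Protonation of the alkene by HBr: the π bond acts as the nucleophile and picks up H⁺, giving the more stable (Markovnikov) secondary carbocation. The H–Br bond breaks heterolytically, releasing Br⁻.
After step 1 the species present is a secondary carbocation.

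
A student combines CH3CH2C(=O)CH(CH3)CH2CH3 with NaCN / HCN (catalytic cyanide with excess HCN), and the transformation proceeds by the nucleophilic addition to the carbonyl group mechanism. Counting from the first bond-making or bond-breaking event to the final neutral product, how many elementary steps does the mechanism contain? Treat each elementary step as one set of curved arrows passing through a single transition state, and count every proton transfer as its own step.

Step 1: Nucleophilic addition: CN⁻ adds to the carbonyl carbon, pushing the π(C=O) electron pair onto oxygen and giving a tetrahedral alkoxide.
Step 2: The alkoxide oxygen removes a proton from HCN present in the mixture, giving a cyanohydrin and regenerating CN⁻.
Total: 2 elementary steps.

2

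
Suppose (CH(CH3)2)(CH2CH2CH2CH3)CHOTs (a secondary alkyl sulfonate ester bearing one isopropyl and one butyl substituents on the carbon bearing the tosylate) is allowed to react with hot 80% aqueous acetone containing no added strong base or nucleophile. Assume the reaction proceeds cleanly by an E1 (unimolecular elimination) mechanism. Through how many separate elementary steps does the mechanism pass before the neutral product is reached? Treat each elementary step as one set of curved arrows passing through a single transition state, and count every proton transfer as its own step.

Step 1: Rate-determining heterolysis of the C–O bond gives TsO⁻ and a secondary carbocation.
Step 2: Carbocation rearrangement: a 1,2-hydride shift from the adjacent isopropyl carbon converts the initially-formed secondary cation into the more stable tertiary cation.
Step 3: A water molecule (solvent) deprotonates a β-carbon; as the C–H bond breaks, those electrons form the new alkene π bond.
Total: 3 elementary steps.

3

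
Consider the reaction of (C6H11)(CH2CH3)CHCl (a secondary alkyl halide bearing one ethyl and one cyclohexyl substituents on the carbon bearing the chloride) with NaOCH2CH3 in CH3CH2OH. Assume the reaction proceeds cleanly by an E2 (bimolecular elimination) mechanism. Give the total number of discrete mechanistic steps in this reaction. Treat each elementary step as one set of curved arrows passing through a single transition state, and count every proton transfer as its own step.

1

Step 1: The strong base CH3CH2O⁻ removes a β-hydrogen; in the same concerted event the electrons of the breaking C–H bond form the new π(C=C) bond and the C–Cl σ-bond breaks, expelling Cl⁻. Anti-periplanar geometry; one transition state.
Total: 1 elementary step.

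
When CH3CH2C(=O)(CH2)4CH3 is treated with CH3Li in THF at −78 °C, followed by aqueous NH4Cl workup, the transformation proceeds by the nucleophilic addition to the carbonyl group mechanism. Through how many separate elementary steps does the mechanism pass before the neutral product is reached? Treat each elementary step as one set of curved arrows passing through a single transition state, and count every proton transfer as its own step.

2

Step 1: A lone pair / filled orbital on the carbanion-like carbon of CH3Li attacks the electrophilic carbonyl carbon; the π(C=O) electrons shift onto oxygen, producing a tetrahedral alkoxide intermediate.
Step 2: On aqueous NH4Cl workup the alkoxide oxygen is protonated, giving an alcohol.
Total: 2 elementary steps.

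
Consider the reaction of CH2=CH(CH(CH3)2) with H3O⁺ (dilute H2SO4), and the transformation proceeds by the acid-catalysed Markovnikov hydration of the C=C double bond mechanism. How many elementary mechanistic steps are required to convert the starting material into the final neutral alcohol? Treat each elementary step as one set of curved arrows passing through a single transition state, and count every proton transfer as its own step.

4

Step 1: The π electrons of the C=C bond attack a proton of H3O⁺; Markovnikov addition places the new C–H on the less-substituted alkene carbon, so the positive charge ends up on the more-substituted carbon — a secondary carbocation. H2O is released.
Step 2: A hydride (H with its bonding pair) migrates from the adjacent isopropyl carbon to the cationic centre — a 1,2-hydride shift — upgrading the secondary cation to a tertiary one.
Step 3: A lone pair on the oxygen of H2O attacks the carbocation, forming a C–O bond and an oxonium ion (a protonated alcohol).
Step 4: Deprotonation of the oxonium ion by a water molecule delivers the neutral alcohol and regenerates the acid catalyst.
Total: 4 elementary steps.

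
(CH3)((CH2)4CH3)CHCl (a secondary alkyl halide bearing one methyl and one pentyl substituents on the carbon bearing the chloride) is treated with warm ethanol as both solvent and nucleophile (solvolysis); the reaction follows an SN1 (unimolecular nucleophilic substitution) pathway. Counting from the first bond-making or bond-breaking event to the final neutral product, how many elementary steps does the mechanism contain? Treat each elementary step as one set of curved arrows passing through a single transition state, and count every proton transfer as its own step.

3

Step 1: Rate-determining heterolysis of the C–Cl bond gives Cl⁻ and a secondary carbocation.
(No 1,2-shift: no single shift to an adjacent carbon would give a more stable cation.)
Step 2: CH3CH2OH donates an oxygen lone pair into the empty p orbital of the cation, giving a protonated ether (an oxonium ion).
Step 3: A second solvent molecule removes the proton on oxygen, giving the neutral ether product.
Total: 3 elementary steps.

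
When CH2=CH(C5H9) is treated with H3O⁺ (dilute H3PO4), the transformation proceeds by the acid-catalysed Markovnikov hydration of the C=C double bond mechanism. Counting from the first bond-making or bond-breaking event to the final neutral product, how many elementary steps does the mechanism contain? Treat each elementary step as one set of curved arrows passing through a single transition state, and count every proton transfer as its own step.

4

Step 1: The π electrons of the C=C bond attack a proton of H3O⁺; Markovnikov addition places the new C–H on the less-substituted alkene carbon, so the positive charge ends up on the more-substituted carbon — a secondary carbocation. H2O is released.
Step 2: A hydride (H with its bonding pair) migrates from the adjacent cyclopentyl carbon to the cationic centre — a 1,2-hydride shift — upgrading the secondary cation to a tertiary one.
Step 3: Nucleophilic capture of the cation by H2O produces the protonated alcohol (an oxonium ion).
Step 4: Proton transfer from the O–H of the oxonium ion to H2O completes the catalytic cycle and yields the alcohol.
Total: 4 elementary steps.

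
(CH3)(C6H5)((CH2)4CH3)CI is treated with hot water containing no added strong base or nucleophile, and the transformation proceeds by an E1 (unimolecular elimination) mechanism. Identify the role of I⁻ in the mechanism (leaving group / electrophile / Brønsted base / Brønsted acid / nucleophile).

leaving group

Step 1: Rate-determining heterolysis of the C–I bond gives I⁻ and a tertiary carbocation.
I⁻ departs with both electrons of the breaking σ-bond — that is the definition of a leaving group.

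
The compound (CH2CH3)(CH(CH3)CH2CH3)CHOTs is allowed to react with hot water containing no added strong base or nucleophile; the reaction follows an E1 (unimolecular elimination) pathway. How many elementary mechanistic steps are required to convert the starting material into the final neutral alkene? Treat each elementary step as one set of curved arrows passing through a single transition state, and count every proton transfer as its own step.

Step 1: Ionisation: the C–O σ-bond cleaves heterolytically; both bonding electrons depart with TsO⁻, leaving a secondary carbocation at the α-carbon.
Step 2: A 1,2-hydride shift from the adjacent sec-butyl carbon moves the positive charge from the secondary centre to an adjacent carbon, generating a more stable tertiary carbocation.
Step 3: A water molecule (solvent) deprotonates a β-carbon; as the C–H bond breaks, those electrons form the new alkene π bond.
Total: 3 elementary steps.

3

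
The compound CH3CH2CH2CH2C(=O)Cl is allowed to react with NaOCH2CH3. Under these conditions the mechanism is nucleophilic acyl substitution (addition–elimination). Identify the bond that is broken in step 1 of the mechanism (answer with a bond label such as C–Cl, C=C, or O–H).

π(C=O)

Step 1: A lone pair on the O of CH3CH2O⁻ attacks the electrophilic acyl carbon; the π(C=O) electrons move onto oxygen, giving a tetrahedral intermediate.
The bond broken in this step is the π(C=O) bond.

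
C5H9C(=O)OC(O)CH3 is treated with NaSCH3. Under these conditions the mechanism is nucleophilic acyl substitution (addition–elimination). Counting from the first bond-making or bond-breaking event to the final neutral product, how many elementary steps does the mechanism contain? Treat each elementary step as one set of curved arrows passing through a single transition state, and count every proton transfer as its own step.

2

Step 1: CH3S⁻ adds to the carbonyl carbon; the C=O π electrons shift onto oxygen and a tetrahedral alkoxide intermediate forms.
Step 2: Collapse of the tetrahedral intermediate: the alkoxide oxygen pushes its lone pair back to re-form C=O while CH3CO2⁻ leaves.
Total: 2 elementary steps.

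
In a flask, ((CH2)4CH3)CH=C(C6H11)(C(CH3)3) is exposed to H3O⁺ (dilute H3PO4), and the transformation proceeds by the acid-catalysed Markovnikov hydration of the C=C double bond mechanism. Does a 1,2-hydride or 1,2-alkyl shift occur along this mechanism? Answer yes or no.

no

The first-formed carbocation is tertiary.
No single 1,2-shift to an adjacent carbon would produce a more-substituted cation than the one already present, so no rearrangement occurs.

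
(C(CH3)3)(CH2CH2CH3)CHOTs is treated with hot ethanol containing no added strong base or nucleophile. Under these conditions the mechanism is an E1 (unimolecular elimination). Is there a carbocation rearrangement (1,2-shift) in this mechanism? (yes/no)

yes

The first-formed carbocation is secondary.
The adjacent tert-butyl carbon has no hydrogen but bears methyl groups; migration of one methyl with its bonding pair (a 1,2-methyl shift) places the charge on a tertiary centre.
Tertiary is more stable than secondary, so the shift occurs.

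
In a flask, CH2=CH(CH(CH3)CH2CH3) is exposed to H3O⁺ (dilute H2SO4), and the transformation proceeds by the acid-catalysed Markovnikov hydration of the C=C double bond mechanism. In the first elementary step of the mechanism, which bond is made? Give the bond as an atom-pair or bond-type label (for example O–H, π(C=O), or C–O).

C–H

Step 1: Protonation of the alkene by H3O⁺: the π bond acts as the nucleophile and picks up H⁺, giving the more stable (Markovnikov) secondary carbocation. H2O is released.
The bond formed in this step is the C–H bond.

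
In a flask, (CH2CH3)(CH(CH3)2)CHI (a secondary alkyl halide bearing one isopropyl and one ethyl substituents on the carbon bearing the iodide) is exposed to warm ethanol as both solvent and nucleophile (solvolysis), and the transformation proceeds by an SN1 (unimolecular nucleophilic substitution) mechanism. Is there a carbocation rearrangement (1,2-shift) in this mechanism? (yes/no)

yes

The first-formed carbocation is secondary.
The adjacent isopropyl carbon already bears 2 other carbon substituents and has a hydrogen to migrate; after a 1,2-hydride shift from that carbon the positive charge sits on a tertiary centre.
Tertiary is more stable than secondary, so the shift occurs.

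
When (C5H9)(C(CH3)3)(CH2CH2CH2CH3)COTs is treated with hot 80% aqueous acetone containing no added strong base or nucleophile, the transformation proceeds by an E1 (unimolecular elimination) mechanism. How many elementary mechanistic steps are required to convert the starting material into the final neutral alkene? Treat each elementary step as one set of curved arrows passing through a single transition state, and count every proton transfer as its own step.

Step 1: Unassisted departure of TsO⁻ (taking the C–O bonding pair) generates a tertiary carbocation.
(No 1,2-shift: no single shift to an adjacent carbon would give a more stable cation.)
Step 2: Loss of a β-proton to a water molecule of the solvent: the C–H bonding pair collapses toward the cationic carbon to form the C=C π bond, yielding the alkene.
Total: 2 elementary steps.

2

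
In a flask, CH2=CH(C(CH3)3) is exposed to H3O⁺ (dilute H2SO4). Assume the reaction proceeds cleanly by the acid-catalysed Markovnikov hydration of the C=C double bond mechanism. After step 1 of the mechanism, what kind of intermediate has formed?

secondary carbocation

Step 1: The π electrons of the C=C bond attack a proton of H3O⁺; Markovnikov addition places the new C–H on the less-substituted alkene carbon, so the positive charge ends up on the more-substituted carbon — a secondary carbocation. H2O is released.
After step 1 the species present is a secondary carbocation.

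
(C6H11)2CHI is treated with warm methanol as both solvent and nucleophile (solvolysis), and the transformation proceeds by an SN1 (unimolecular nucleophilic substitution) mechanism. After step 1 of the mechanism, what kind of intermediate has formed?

Step 1: Unassisted departure of I⁻ (taking the C–I bonding pair) generates a secondary carbocation.
After step 1 the species present is a secondary carbocation.

secondary carbocation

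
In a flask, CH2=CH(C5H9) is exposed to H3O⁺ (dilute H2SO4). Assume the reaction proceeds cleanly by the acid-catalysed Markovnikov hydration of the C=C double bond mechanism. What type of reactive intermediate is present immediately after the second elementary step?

Step 1: The π electrons of the C=C bond attack a proton of H3O⁺; Markovnikov addition places the new C–H on the less-substituted alkene carbon, so the positive charge ends up on the more-substituted carbon — a secondary carbocation. H2O is released.
Step 2: A hydride (H with its bonding pair) migrates from the adjacent cyclopentyl carbon to the cationic centre — a 1,2-hydride shift — upgrading the secondary cation to a tertiary one.
After step 2 the species present is a tertiary carbocation.

tertiary carbocation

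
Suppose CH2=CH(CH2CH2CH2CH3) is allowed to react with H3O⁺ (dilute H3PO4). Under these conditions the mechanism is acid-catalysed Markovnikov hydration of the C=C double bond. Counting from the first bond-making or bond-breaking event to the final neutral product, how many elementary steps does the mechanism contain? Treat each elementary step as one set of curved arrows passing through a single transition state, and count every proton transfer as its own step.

Step 1: The π electrons of the C=C bond attack a proton of H3O⁺; Markovnikov addition places the new C–H on the less-substituted alkene carbon, so the positive charge ends up on the more-substituted carbon — a secondary carbocation. H2O is released.
(No 1,2-shift: no single shift to an adjacent carbon would give a more stable cation.)
Step 2: Water acts as the nucleophile: an oxygen lone pair bonds to the cationic carbon, giving an oxonium-ion intermediate.
Step 3: Proton transfer from the O–H of the oxonium ion to H2O completes the catalytic cycle and yields the alcohol.
Total: 3 elementary steps.

3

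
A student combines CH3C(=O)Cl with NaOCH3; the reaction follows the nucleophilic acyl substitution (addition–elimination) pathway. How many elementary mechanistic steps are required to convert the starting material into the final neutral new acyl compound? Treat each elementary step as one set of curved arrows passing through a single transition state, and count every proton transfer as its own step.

2

Step 1: A lone pair on the O of CH3O⁻ attacks the electrophilic acyl carbon; the π(C=O) electrons move onto oxygen, giving a tetrahedral intermediate.
Step 2: An oxygen lone pair re-forms the C=O π bond as the C–Cl σ-bond breaks; Cl⁻ is expelled.
Total: 2 elementary steps.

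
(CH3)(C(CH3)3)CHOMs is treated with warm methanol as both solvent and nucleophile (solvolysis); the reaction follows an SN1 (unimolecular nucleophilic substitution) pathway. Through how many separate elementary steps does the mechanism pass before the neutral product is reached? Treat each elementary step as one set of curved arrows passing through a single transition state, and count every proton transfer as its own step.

4

Step 1: Ionisation: the C–O σ-bond cleaves heterolytically; both bonding electrons depart with MsO⁻, leaving a secondary carbocation at the α-carbon.
Step 2: Carbocation rearrangement: a 1,2-methyl shift from the adjacent tert-butyl carbon converts the initially-formed secondary cation into the more stable tertiary cation.
Step 3: CH3OH donates an oxygen lone pair into the empty p orbital of the cation, giving a protonated ether (an oxonium ion).
Step 4: Proton transfer from the O–H of the oxonium ion to a solvent molecule delivers the neutral ether.
Total: 4 elementary steps.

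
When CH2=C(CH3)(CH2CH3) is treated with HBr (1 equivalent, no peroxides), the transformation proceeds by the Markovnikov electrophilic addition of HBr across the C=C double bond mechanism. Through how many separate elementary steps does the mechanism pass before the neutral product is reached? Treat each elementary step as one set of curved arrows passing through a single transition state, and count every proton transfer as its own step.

Step 1: Electrophilic addition begins with the π(C=C) electrons forming a bond to the proton of HBr. Following Markovnikov's rule, the resulting cation is tertiary. The H–Br bond breaks heterolytically, releasing Br⁻.
(No 1,2-shift: no single shift to an adjacent carbon would give a more stable cation.)
Step 2: Br⁻ captures the cation: a lone pair on Br⁻ fills the empty p orbital, producing the alkyl halide product.
Total: 2 elementary steps.

2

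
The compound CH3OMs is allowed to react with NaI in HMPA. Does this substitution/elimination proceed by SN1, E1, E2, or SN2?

Conditions: a methyl substrate with a strong nucleophile in the polar aprotic solvent HMPA.
These conditions are the textbook signature of the SN2 pathway.
An unhindered substrate with a strong nucleophile in a polar aprotic solvent favours one-step backside displacement.

SN2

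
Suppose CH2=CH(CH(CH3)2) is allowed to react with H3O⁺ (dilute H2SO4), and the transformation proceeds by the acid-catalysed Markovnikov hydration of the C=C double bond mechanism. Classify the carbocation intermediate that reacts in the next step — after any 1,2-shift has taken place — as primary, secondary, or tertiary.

tertiary

Step 1: The π electrons of the C=C bond attack a proton of H3O⁺; Markovnikov addition places the new C–H on the less-substituted alkene carbon, so the positive charge ends up on the more-substituted carbon — a secondary carbocation. H2O is released.
Step 2: A hydride (H with its bonding pair) migrates from the adjacent isopropyl carbon to the cationic centre — a 1,2-hydride shift — upgrading the secondary cation to a tertiary one.
The cation rearranges from secondary to tertiary via a 1,2-hydride shift from the adjacent isopropyl carbon; the tertiary cation is what reacts next.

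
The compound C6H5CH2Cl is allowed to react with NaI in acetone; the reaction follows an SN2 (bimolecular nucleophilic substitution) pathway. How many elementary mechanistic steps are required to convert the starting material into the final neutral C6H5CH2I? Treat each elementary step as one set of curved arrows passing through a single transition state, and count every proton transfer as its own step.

Step 1: I⁻ attacks the back face of the α-carbon while Cl⁻ departs with the C–Cl bonding pair — a single concerted displacement through a pentacoordinate transition state.
Total: 1 elementary step.

1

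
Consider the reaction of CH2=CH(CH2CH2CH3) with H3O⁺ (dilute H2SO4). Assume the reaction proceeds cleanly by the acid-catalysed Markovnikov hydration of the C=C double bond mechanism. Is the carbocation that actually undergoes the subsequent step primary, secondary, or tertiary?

secondary

Step 1: Protonation of the alkene by H3O⁺: the π bond acts as the nucleophile and picks up H⁺, giving the more stable (Markovnikov) secondary carbocation. H2O is released.
No single 1,2-shift to an adjacent carbon would give a more-substituted cation, so no rearrangement occurs.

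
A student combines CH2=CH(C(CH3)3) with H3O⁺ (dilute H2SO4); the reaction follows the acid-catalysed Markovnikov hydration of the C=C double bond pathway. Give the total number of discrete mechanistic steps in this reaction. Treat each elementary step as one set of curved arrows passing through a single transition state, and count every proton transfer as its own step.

Step 1: The π electrons of the C=C bond attack a proton of H3O⁺; Markovnikov addition places the new C–H on the less-substituted alkene carbon, so the positive charge ends up on the more-substituted carbon — a secondary carbocation. H2O is released.
Step 2: Carbocation rearrangement: a 1,2-methyl shift from the adjacent tert-butyl carbon converts the initially-formed secondary cation into the more stable tertiary cation.
Step 3: Nucleophilic capture of the cation by H2O produces the protonated alcohol (an oxonium ion).
Step 4: Deprotonation of the oxonium ion by a water molecule delivers the neutral alcohol and regenerates the acid catalyst.
Total: 4 elementary steps.

4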